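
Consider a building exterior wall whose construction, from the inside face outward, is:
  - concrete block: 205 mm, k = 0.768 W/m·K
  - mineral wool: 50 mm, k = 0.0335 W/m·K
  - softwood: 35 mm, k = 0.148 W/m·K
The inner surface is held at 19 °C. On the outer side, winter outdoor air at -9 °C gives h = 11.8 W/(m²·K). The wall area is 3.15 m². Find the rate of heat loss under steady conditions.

Model the wall as resistances in series:
R_concrete block = L/(kA) = 0.205/(0.768×3.15) = 0.08474 K/W
R_mineral wool = L/(kA) = 0.05/(0.0335×3.15) = 0.4738 K/W
R_softwood = L/(kA) = 0.035/(0.148×3.15) = 0.07508 K/W
R_outer film = 1/(h_o·A) = 1/(11.8×3.15) = 0.0269 K/W
R_total = 0.6605 K/W
Q = ΔT / R_total = 28 / 0.6605

Q ≈ 42.4 W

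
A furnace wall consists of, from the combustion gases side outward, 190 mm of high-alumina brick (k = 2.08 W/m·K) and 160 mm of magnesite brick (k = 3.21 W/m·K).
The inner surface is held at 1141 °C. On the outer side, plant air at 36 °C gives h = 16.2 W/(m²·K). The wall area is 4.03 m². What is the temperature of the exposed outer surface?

Series thermal resistances:
R_high-alumina brick = L/(kA) = 0.19/(2.08×4.03) = 0.02267 K/W
R_magnesite brick = L/(kA) = 0.16/(3.21×4.03) = 0.01237 K/W
R_outer film = 1/(h_o·A) = 1/(16.2×4.03) = 0.01532 K/W
R_total = 0.05035 K/W;  Q = ΔT/R_total = 1105/0.05035 = 21950 W
T_interface = T_inner − Q·ΣR(inner→interface) = 1141 − 21900×0.03503

T ≈ 372 °C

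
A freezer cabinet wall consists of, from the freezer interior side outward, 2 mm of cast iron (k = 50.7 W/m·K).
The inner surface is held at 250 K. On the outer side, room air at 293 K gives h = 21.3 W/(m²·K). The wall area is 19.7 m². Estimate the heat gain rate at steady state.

Q ≈ 18000 W

Treating each layer as a thermal resistance in series:
R_cast iron = L/(kA) = 0.002/(50.7×19.7) = 2.002×10^-6 K/W
R_outer film = 1/(h_o·A) = 1/(21.3×19.7) = 0.002383 K/W
R_total = 0.002385 K/W
Q = ΔT / R_total = 43 / 0.002385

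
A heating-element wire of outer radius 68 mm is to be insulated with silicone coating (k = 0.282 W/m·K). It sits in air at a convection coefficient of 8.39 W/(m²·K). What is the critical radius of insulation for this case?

r_cr ≈ 33.6 mm

For a cylinder r_cr = k/h = 0.282/8.39
r_cr = 33.6 mm; since the bare radius (68 mm) is above r_cr, any added insulation will reduce heat loss.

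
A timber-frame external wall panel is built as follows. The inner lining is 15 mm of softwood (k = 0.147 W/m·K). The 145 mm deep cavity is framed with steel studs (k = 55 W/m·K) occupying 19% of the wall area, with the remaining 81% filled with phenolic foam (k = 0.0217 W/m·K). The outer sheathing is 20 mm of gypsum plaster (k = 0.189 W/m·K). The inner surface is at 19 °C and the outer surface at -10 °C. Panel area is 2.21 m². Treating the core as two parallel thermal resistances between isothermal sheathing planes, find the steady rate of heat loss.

Sheathing layers in series; stud and cavity paths in parallel between them.
R_inner = 0.015/(0.147×2.21) = 0.04617 K/W
R_stud  = 0.145/(55×0.19×2.21) = 0.006279 K/W
R_cav   = 0.145/(0.0217×0.81×2.21) = 3.733 K/W
1/R_core = 1/R_stud + 1/R_cav → R_core = 0.006268 K/W
R_outer = 0.02/(0.189×2.21) = 0.04788 K/W
R_total = 0.1003 K/W
Q = ΔT/R_total = 29/0.1003

Q ≈ 289 W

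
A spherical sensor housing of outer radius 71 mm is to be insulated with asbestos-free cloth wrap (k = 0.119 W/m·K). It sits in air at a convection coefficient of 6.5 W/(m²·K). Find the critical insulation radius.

For a sphere r_cr = 2k/h = 2×0.119/6.5
r_cr = 36.6 mm; since the bare radius (71 mm) is above r_cr, any added insulation will reduce heat loss.

r_cr ≈ 36.6 mm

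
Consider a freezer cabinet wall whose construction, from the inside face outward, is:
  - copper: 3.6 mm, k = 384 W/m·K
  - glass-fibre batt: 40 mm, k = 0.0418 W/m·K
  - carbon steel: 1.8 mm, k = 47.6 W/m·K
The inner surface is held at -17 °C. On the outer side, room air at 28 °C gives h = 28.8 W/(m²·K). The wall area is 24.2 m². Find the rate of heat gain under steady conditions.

Treating each layer as a thermal resistance in series:
R_copper = L/(kA) = 0.0036/(384×24.2) = 3.874×10^-7 K/W
R_glass-fibre batt = L/(kA) = 0.04/(0.0418×24.2) = 0.03954 K/W
R_carbon steel = L/(kA) = 0.0018/(47.6×24.2) = 1.563×10^-6 K/W
R_outer film = 1/(h_o·A) = 1/(28.8×24.2) = 0.001435 K/W
R_total = 0.04098 K/W
Q = ΔT / R_total = 45 / 0.04098

Q ≈ 1100 W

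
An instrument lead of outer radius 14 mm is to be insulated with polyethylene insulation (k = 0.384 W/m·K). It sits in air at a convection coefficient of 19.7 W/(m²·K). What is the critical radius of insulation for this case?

r_cr ≈ 19.5 mm

For a cylinder r_cr = k/h = 0.384/19.7
r_cr = 19.5 mm; since the bare radius (14 mm) is below r_cr, adding a thin layer of insulation will *increase* heat loss.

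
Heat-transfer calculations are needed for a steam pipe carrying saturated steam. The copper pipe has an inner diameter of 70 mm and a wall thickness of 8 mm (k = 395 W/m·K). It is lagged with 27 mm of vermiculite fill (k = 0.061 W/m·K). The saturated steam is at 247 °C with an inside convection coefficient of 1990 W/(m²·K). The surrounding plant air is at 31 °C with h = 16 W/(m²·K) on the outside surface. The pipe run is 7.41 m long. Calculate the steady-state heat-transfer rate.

Cylindrical conduction, so R = ln(r₂/r₁)/(2πkL) per layer, in series:
R_inner film = 1/(h_i·2πr₁L) = 1/(1990×2π×0.035×7.41) = 3.084×10^-4 K/W
R_copper pipe wall = ln(43/35)/(2π×395×7.41) = 1.119×10^-5 K/W
R_vermiculite fill = ln(70/43)/(2π×0.061×7.41) = 0.1716 K/W
R_outer film = 1/(h_o·2πr_oL) = 1/(16×2π×0.07×7.41) = 0.01918 K/W
R_total = 0.1911 K/W
Q = ΔT/R_total = 216/0.1911

Q ≈ 1130 W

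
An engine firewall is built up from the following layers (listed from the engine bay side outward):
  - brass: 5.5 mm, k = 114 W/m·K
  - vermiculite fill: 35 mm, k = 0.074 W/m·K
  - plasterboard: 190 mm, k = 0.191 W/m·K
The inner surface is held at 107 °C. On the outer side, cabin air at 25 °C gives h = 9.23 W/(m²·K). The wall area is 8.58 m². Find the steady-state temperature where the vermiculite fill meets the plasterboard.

Model the wall as resistances in series:
R_brass = L/(kA) = 0.0055/(114×8.58) = 5.623×10^-6 K/W
R_vermiculite fill = L/(kA) = 0.035/(0.074×8.58) = 0.05513 K/W
R_plasterboard = L/(kA) = 0.19/(0.191×8.58) = 0.1159 K/W
R_outer film = 1/(h_o·A) = 1/(9.23×8.58) = 0.01263 K/W
R_total = 0.1837 K/W;  Q = ΔT/R_total = 82/0.1837 = 446.4 W
T_interface = T_inner − Q·ΣR(inner→interface) = 107 − 446×0.05513

T ≈ 82.4 °C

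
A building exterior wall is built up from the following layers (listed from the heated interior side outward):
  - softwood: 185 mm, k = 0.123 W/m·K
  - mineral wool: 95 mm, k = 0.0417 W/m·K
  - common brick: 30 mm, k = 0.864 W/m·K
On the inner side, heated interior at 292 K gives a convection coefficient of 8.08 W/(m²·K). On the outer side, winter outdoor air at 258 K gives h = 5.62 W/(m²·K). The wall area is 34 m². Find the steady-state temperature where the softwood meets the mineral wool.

Treating each layer as a thermal resistance in series:
R_inner film = 1/(h_i·A) = 1/(8.08×34) = 0.00364 K/W
R_softwood = L/(kA) = 0.185/(0.123×34) = 0.04424 K/W
R_mineral wool = L/(kA) = 0.095/(0.0417×34) = 0.06701 K/W
R_common brick = L/(kA) = 0.03/(0.864×34) = 0.001021 K/W
R_outer film = 1/(h_o·A) = 1/(5.62×34) = 0.005233 K/W
R_total = 0.1211 K/W;  Q = ΔT/R_total = 34/0.1211 = 280.7 W
T_interface = T_inner − Q·ΣR(inner→interface) = 292 − 281×0.04788

T ≈ 279 K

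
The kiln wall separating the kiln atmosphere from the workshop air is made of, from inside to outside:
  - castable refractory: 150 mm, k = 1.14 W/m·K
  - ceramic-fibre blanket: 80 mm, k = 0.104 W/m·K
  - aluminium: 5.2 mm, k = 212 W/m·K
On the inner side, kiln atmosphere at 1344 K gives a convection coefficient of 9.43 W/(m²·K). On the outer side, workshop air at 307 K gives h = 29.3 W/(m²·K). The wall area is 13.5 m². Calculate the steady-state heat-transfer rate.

Model the wall as resistances in series:
R_inner film = 1/(h_i·A) = 1/(9.43×13.5) = 0.007855 K/W
R_castable refractory = L/(kA) = 0.15/(1.14×13.5) = 0.009747 K/W
R_ceramic-fibre blanket = L/(kA) = 0.08/(0.104×13.5) = 0.05698 K/W
R_aluminium = L/(kA) = 0.0052/(212×13.5) = 1.817×10^-6 K/W
R_outer film = 1/(h_o·A) = 1/(29.3×13.5) = 0.002528 K/W
R_total = 0.07711 K/W
Q = ΔT / R_total = 1037 / 0.07711

Q ≈ 13400 W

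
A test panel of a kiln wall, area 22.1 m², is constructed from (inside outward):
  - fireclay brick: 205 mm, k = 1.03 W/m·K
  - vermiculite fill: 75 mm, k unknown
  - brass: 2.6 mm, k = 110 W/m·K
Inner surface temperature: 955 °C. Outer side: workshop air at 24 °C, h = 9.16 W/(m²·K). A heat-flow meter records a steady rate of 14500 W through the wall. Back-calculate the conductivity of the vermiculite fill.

Model the wall as resistances in series:
R_fireclay brick = L/(kA) = 0.205/(1.03×22.1) = 0.009006 K/W
R_brass = L/(kA) = 0.0026/(110×22.1) = 1.07×10^-6 K/W
R_outer film = 1/(h_o·A) = 1/(9.16×22.1) = 0.00494 K/W
Sum of known resistances R_other = 0.01395 K/W
Total R = ΔT/Q = 931/14500 = 0.06421 K/W
R_vermiculite fill = R_total − R_other = 0.05026 K/W
k = L/(R·A) = 0.075/(0.05026×22.1)

k ≈ 0.0675 W/(m·K)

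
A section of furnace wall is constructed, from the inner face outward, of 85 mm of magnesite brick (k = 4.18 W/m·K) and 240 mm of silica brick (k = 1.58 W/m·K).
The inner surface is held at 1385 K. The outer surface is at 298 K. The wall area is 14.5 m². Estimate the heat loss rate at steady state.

Thermal resistances in series:
R_magnesite brick = L/(kA) = 0.085/(4.18×14.5) = 0.001402 K/W
R_silica brick = L/(kA) = 0.24/(1.58×14.5) = 0.01048 K/W
R_total = 0.01188 K/W
Q = ΔT / R_total = 1087 / 0.01188

Q ≈ 91500 W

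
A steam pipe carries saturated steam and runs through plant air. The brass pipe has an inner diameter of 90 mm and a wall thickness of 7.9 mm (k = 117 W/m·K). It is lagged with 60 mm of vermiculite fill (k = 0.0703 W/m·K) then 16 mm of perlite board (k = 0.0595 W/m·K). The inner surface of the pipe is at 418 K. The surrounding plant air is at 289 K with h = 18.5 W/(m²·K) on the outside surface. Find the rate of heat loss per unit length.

Treating each annulus and film as a series resistance:
R_brass pipe wall = ln(52.9/45)/(2π×117×1) = 2.2×10^-4 K/W
R_vermiculite fill = ln(112.9/52.9)/(2π×0.0703×1) = 1.716 K/W
R_perlite board = ln(128.9/112.9)/(2π×0.0595×1) = 0.3545 K/W
R_outer film = 1/(h_o·2πr_oL) = 1/(18.5×2π×0.1289×1) = 0.06674 K/W
R_total = 2.138 K/W
Q = ΔT/R_total = 129/2.138

q′ ≈ 60.3 W/m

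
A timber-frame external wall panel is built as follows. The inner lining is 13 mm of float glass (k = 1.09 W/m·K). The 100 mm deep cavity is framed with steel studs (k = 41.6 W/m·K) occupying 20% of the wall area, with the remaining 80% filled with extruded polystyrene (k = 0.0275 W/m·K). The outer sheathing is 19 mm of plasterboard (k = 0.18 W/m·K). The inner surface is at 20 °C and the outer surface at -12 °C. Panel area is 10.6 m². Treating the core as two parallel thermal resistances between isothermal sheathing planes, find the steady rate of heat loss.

Sheathing layers in series; stud and cavity paths in parallel between them.
R_inner = 0.013/(1.09×10.6) = 0.001125 K/W
R_stud  = 0.1/(41.6×0.2×10.6) = 0.001134 K/W
R_cav   = 0.1/(0.0275×0.8×10.6) = 0.4288 K/W
1/R_core = 1/R_stud + 1/R_cav → R_core = 0.001131 K/W
R_outer = 0.019/(0.18×10.6) = 0.009958 K/W
R_total = 0.01221 K/W
Q = ΔT/R_total = 32/0.01221

Q ≈ 2620 W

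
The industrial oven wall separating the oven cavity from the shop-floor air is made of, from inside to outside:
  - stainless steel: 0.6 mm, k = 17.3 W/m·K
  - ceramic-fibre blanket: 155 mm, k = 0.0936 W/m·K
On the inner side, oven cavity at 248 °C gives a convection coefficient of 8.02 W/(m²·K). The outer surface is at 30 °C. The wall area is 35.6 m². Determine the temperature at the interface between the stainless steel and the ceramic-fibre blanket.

Model the wall as resistances in series:
R_inner film = 1/(h_i·A) = 1/(8.02×35.6) = 0.003502 K/W
R_stainless steel = L/(kA) = 0.0006/(17.3×35.6) = 9.742×10^-7 K/W
R_ceramic-fibre blanket = L/(kA) = 0.155/(0.0936×35.6) = 0.04652 K/W
R_total = 0.05002 K/W;  Q = ΔT/R_total = 218/0.05002 = 4358 W
T_interface = T_inner − Q·ΣR(inner→interface) = 248 − 4360×0.003503

T ≈ 233 °C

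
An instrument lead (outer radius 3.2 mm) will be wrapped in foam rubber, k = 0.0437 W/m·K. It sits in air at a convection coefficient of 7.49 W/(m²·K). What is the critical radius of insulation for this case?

r_cr ≈ 5.83 mm

For a cylinder r_cr = k/h = 0.0437/7.49
r_cr = 5.83 mm; since the bare radius (3.2 mm) is below r_cr, adding a thin layer of insulation will *increase* heat loss.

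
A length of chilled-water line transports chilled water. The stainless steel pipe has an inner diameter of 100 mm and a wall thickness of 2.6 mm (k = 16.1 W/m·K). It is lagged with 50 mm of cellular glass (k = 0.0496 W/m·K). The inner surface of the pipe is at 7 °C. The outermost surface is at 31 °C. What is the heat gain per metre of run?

q′ ≈ 11.2 W/m

Cylindrical conduction, so R = ln(r₂/r₁)/(2πkL) per layer, in series:
R_stainless steel pipe wall = ln(52.6/50)/(2π×16.1×1) = 5.011×10^-4 K/W
R_cellular glass = ln(102.6/52.6)/(2π×0.0496×1) = 2.144 K/W
R_total = 2.144 K/W
Q = ΔT/R_total = 24/2.144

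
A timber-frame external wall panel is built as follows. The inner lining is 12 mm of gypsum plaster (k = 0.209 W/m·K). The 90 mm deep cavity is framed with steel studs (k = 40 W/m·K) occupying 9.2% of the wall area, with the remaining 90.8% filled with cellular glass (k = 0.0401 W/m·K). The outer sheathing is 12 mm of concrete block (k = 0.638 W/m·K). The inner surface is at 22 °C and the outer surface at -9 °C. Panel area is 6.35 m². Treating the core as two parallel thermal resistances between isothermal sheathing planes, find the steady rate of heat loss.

Sheathing layers in series; stud and cavity paths in parallel between them.
R_inner = 0.012/(0.209×6.35) = 0.009042 K/W
R_stud  = 0.09/(40×0.092×6.35) = 0.003851 K/W
R_cav   = 0.09/(0.0401×0.908×6.35) = 0.3893 K/W
1/R_core = 1/R_stud + 1/R_cav → R_core = 0.003814 K/W
R_outer = 0.012/(0.638×6.35) = 0.002962 K/W
R_total = 0.01582 K/W
Q = ΔT/R_total = 31/0.01582

Q ≈ 1960 W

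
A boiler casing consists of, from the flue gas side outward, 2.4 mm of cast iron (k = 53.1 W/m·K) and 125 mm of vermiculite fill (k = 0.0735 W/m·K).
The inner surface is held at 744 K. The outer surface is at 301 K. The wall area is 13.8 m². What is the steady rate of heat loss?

Treating each layer as a thermal resistance in series:
R_cast iron = L/(kA) = 0.0024/(53.1×13.8) = 3.275×10^-6 K/W
R_vermiculite fill = L/(kA) = 0.125/(0.0735×13.8) = 0.1232 K/W
R_total = 0.1232 K/W
Q = ΔT / R_total = 443 / 0.1232

Q ≈ 3590 W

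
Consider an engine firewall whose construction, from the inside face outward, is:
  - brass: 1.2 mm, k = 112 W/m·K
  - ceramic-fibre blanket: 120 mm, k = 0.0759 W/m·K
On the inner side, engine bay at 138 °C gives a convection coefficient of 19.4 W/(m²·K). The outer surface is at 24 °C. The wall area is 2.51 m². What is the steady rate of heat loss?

Q ≈ 175 W

Model the wall as resistances in series:
R_inner film = 1/(h_i·A) = 1/(19.4×2.51) = 0.02054 K/W
R_brass = L/(kA) = 0.0012/(112×2.51) = 4.269×10^-6 K/W
R_ceramic-fibre blanket = L/(kA) = 0.12/(0.0759×2.51) = 0.6299 K/W
R_total = 0.6504 K/W
Q = ΔT / R_total = 114 / 0.6504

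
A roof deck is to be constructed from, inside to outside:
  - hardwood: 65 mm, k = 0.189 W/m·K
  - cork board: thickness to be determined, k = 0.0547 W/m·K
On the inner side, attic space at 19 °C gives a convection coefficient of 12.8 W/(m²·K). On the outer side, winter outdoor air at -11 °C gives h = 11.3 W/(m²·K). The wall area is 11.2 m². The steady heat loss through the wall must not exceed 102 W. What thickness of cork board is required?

Using the resistance-network approach (series):
R_inner film = 1/(h_i·A) = 1/(12.8×11.2) = 0.006975 K/W
R_hardwood = L/(kA) = 0.065/(0.189×11.2) = 0.03071 K/W
R_outer film = 1/(h_o·A) = 1/(11.3×11.2) = 0.007901 K/W
Sum of the known resistances R_other = 0.04558 K/W
Required total resistance R_tot = ΔT/Q_allow = 30/102 = 0.2941 K/W
R_cork board = R_tot − R_other = 0.2485 K/W
L = R·k·A = 0.2485×0.0547×11.2

L ≈ 152 mm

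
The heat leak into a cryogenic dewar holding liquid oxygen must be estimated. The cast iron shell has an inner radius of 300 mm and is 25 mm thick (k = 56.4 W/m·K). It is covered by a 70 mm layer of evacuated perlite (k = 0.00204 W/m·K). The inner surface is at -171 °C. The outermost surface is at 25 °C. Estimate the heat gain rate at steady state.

Spherical conduction: R = (1/r_in − 1/r_out)/(4πk) per layer; series-sum.
R_cast iron shell = (1/0.3 − 1/0.325)/(4π×56.4) = 3.618×10^-4 K/W
R_evacuated perlite = (1/0.325 − 1/0.395)/(4π×0.00204) = 21.27 K/W
R_total = 21.27 K/W
Q = ΔT/R_total = 196/21.27

Q ≈ 9.21 W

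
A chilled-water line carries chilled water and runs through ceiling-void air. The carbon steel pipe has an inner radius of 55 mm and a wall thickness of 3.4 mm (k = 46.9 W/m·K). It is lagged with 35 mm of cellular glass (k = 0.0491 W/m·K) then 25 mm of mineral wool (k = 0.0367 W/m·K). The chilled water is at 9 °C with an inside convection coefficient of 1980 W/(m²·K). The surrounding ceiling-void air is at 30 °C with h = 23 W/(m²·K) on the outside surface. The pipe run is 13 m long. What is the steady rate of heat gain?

Q ≈ 105 W

Cylindrical conduction, so R = ln(r₂/r₁)/(2πkL) per layer, in series:
R_inner film = 1/(h_i·2πr₁L) = 1/(1980×2π×0.055×13) = 1.124×10^-4 K/W
R_carbon steel pipe wall = ln(58.4/55)/(2π×46.9×13) = 1.566×10^-5 K/W
R_cellular glass = ln(93.4/58.4)/(2π×0.0491×13) = 0.1171 K/W
R_mineral wool = ln(118.4/93.4)/(2π×0.0367×13) = 0.07912 K/W
R_outer film = 1/(h_o·2πr_oL) = 1/(23×2π×0.1184×13) = 0.004496 K/W
R_total = 0.2008 K/W
Q = ΔT/R_total = 21/0.2008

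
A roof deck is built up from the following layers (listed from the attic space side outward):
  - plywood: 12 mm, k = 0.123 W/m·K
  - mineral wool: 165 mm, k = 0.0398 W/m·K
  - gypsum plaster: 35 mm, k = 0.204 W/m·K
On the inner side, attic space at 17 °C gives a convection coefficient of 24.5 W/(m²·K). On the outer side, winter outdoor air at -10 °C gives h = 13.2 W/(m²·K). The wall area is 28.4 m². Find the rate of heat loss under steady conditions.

Treating each layer as a thermal resistance in series:
R_inner film = 1/(h_i·A) = 1/(24.5×28.4) = 0.001437 K/W
R_plywood = L/(kA) = 0.012/(0.123×28.4) = 0.003435 K/W
R_mineral wool = L/(kA) = 0.165/(0.0398×28.4) = 0.146 K/W
R_gypsum plaster = L/(kA) = 0.035/(0.204×28.4) = 0.006041 K/W
R_outer film = 1/(h_o·A) = 1/(13.2×28.4) = 0.002668 K/W
R_total = 0.1596 K/W
Q = ΔT / R_total = 27 / 0.1596

Q ≈ 169 W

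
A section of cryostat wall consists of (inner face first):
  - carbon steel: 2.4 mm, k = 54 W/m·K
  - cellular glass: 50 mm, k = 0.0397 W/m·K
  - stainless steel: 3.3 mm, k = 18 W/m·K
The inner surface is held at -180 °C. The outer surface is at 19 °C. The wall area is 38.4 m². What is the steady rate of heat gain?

Using the resistance-network approach (series):
R_carbon steel = L/(kA) = 0.0024/(54×38.4) = 1.157×10^-6 K/W
R_cellular glass = L/(kA) = 0.05/(0.0397×38.4) = 0.0328 K/W
R_stainless steel = L/(kA) = 0.0033/(18×38.4) = 4.774×10^-6 K/W
R_total = 0.0328 K/W
Q = ΔT / R_total = 199 / 0.0328

Q ≈ 6070 W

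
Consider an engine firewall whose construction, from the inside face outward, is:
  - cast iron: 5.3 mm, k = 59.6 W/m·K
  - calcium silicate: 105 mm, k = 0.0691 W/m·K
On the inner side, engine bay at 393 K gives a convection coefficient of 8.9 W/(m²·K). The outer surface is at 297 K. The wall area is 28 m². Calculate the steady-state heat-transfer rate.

Series thermal resistances:
R_inner film = 1/(h_i·A) = 1/(8.9×28) = 0.004013 K/W
R_cast iron = L/(kA) = 0.0053/(59.6×28) = 3.176×10^-6 K/W
R_calcium silicate = L/(kA) = 0.105/(0.0691×28) = 0.05427 K/W
R_total = 0.05829 K/W
Q = ΔT / R_total = 96 / 0.05829

Q ≈ 1650 W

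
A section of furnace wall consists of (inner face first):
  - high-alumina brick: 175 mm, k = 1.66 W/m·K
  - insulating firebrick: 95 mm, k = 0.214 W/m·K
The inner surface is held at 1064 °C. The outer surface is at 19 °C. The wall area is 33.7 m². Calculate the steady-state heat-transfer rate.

Q ≈ 64100 W

Using the resistance-network approach (series):
R_high-alumina brick = L/(kA) = 0.175/(1.66×33.7) = 0.003128 K/W
R_insulating firebrick = L/(kA) = 0.095/(0.214×33.7) = 0.01317 K/W
R_total = 0.0163 K/W
Q = ΔT / R_total = 1045 / 0.0163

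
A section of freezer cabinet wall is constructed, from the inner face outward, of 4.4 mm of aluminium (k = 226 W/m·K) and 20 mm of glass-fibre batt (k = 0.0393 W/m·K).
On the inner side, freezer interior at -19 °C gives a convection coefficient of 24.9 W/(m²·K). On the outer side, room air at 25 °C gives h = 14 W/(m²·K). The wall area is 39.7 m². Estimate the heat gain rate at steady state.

Q ≈ 2820 W

Series thermal resistances:
R_inner film = 1/(h_i·A) = 1/(24.9×39.7) = 0.001012 K/W
R_aluminium = L/(kA) = 0.0044/(226×39.7) = 4.904×10^-7 K/W
R_glass-fibre batt = L/(kA) = 0.02/(0.0393×39.7) = 0.01282 K/W
R_outer film = 1/(h_o·A) = 1/(14×39.7) = 0.001799 K/W
R_total = 0.01563 K/W
Q = ΔT / R_total = 44 / 0.01563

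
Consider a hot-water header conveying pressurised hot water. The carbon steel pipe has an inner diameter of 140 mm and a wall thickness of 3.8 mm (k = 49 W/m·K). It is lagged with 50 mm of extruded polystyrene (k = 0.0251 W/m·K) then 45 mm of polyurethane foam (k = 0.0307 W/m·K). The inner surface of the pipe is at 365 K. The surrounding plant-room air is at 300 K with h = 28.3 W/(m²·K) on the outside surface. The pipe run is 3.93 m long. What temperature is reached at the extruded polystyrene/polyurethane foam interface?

T ≈ 322 K

For a radial system each layer contributes R = ln(r_out/r_in)/(2πkL); films add R = 1/(hA).
R_carbon steel pipe wall = ln(73.8/70)/(2π×49×3.93) = 4.369×10^-5 K/W
R_extruded polystyrene = ln(123.8/73.8)/(2π×0.0251×3.93) = 0.8346 K/W
R_polyurethane foam = ln(168.8/123.8)/(2π×0.0307×3.93) = 0.409 K/W
R_outer film = 1/(h_o·2πr_oL) = 1/(28.3×2π×0.1688×3.93) = 0.008478 K/W
R_total = 1.252 K/W
Q = ΔT/R_total = 65/1.252
Q = 51.9 W
T_interface = T_inner − Q·ΣR(inner→interface) = 365 − 51.9×0.8347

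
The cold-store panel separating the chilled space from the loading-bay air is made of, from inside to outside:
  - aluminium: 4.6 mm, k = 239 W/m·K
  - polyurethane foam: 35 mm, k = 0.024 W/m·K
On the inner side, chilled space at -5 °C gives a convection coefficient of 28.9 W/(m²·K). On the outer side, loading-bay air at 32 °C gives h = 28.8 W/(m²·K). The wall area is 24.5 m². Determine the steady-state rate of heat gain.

Q ≈ 593 W

Model the wall as resistances in series:
R_inner film = 1/(h_i·A) = 1/(28.9×24.5) = 0.001412 K/W
R_aluminium = L/(kA) = 0.0046/(239×24.5) = 7.856×10^-7 K/W
R_polyurethane foam = L/(kA) = 0.035/(0.024×24.5) = 0.05952 K/W
R_outer film = 1/(h_o·A) = 1/(28.8×24.5) = 0.001417 K/W
R_total = 0.06235 K/W
Q = ΔT / R_total = 37 / 0.06235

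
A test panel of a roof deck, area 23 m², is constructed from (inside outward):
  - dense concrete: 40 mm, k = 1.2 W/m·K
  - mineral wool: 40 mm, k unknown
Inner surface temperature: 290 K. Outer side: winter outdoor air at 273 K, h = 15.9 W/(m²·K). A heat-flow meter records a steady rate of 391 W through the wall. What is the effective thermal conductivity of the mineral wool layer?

k ≈ 0.0443 W/(m·K)

Model the wall as resistances in series:
R_dense concrete = L/(kA) = 0.04/(1.2×23) = 0.001449 K/W
R_outer film = 1/(h_o·A) = 1/(15.9×23) = 0.002734 K/W
Sum of known resistances R_other = 0.004184 K/W
Total R = ΔT/Q = 17/391 = 0.04348 K/W
R_mineral wool = R_total − R_other = 0.03929 K/W
k = L/(R·A) = 0.04/(0.03929×23)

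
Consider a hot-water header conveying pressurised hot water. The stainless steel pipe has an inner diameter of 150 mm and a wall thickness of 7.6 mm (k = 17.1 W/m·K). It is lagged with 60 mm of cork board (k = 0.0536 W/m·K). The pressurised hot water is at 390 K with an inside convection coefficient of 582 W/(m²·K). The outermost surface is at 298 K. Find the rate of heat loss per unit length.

q′ ≈ 56.6 W/m

For a radial system each layer contributes R = ln(r_out/r_in)/(2πkL); films add R = 1/(hA).
R_inner film = 1/(h_i·2πr₁L) = 1/(582×2π×0.075×1) = 0.003646 K/W
R_stainless steel pipe wall = ln(82.6/75)/(2π×17.1×1) = 8.984×10^-4 K/W
R_cork board = ln(142.6/82.6)/(2π×0.0536×1) = 1.621 K/W
R_total = 1.626 K/W
Q = ΔT/R_total = 92/1.626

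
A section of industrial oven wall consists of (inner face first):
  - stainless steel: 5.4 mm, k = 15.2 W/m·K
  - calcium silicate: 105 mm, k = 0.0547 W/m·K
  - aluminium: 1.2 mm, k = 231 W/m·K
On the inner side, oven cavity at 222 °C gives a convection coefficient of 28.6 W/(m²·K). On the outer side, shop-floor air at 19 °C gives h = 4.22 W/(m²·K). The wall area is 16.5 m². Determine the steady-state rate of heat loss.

Model the wall as resistances in series:
R_inner film = 1/(h_i·A) = 1/(28.6×16.5) = 0.002119 K/W
R_stainless steel = L/(kA) = 0.0054/(15.2×16.5) = 2.153×10^-5 K/W
R_calcium silicate = L/(kA) = 0.105/(0.0547×16.5) = 0.1163 K/W
R_aluminium = L/(kA) = 0.0012/(231×16.5) = 3.148×10^-7 K/W
R_outer film = 1/(h_o·A) = 1/(4.22×16.5) = 0.01436 K/W
R_total = 0.1328 K/W
Q = ΔT / R_total = 203 / 0.1328

Q ≈ 1530 W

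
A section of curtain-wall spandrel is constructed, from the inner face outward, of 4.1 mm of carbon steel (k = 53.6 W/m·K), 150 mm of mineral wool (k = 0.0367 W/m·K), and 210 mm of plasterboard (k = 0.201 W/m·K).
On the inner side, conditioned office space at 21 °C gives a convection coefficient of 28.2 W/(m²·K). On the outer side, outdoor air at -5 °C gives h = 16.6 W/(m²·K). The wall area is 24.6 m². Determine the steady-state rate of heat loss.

Q ≈ 122 W

Treating each layer as a thermal resistance in series:
R_inner film = 1/(h_i·A) = 1/(28.2×24.6) = 0.001442 K/W
R_carbon steel = L/(kA) = 0.0041/(53.6×24.6) = 3.109×10^-6 K/W
R_mineral wool = L/(kA) = 0.15/(0.0367×24.6) = 0.1661 K/W
R_plasterboard = L/(kA) = 0.21/(0.201×24.6) = 0.04247 K/W
R_outer film = 1/(h_o·A) = 1/(16.6×24.6) = 0.002449 K/W
R_total = 0.2125 K/W
Q = ΔT / R_total = 26 / 0.2125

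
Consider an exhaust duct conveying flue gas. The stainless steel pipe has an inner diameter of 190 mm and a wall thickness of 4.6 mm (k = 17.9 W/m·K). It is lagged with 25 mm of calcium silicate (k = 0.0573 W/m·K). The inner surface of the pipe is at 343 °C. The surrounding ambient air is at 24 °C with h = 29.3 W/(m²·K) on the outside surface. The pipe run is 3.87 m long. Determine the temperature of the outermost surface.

T ≈ 44.9 °C

Per-layer cylindrical resistances, series-summed:
R_stainless steel pipe wall = ln(99.6/95)/(2π×17.9×3.87) = 1.086×10^-4 K/W
R_calcium silicate = ln(124.6/99.6)/(2π×0.0573×3.87) = 0.1607 K/W
R_outer film = 1/(h_o·2πr_oL) = 1/(29.3×2π×0.1246×3.87) = 0.01126 K/W
R_total = 0.1721 K/W
Q = ΔT/R_total = 319/0.1721
Q = 1850 W
T_interface = T_inner − Q·ΣR(inner→interface) = 343 − 1850×0.1608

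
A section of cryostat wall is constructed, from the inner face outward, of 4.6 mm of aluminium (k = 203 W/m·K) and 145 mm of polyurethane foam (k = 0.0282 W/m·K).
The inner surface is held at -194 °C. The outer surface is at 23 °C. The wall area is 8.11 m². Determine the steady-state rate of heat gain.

Q ≈ 342 W

Series thermal resistances:
R_aluminium = L/(kA) = 0.0046/(203×8.11) = 2.794×10^-6 K/W
R_polyurethane foam = L/(kA) = 0.145/(0.0282×8.11) = 0.634 K/W
R_total = 0.634 K/W
Q = ΔT / R_total = 217 / 0.634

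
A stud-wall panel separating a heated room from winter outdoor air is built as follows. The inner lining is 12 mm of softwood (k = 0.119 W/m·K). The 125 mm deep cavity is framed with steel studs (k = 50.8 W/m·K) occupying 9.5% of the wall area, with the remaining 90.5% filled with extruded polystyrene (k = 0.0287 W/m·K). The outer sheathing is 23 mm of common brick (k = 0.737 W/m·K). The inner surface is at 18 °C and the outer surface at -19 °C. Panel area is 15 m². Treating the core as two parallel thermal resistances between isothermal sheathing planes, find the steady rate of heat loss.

Sheathing layers in series; stud and cavity paths in parallel between them.
R_inner = 0.012/(0.119×15) = 0.006723 K/W
R_stud  = 0.125/(50.8×0.095×15) = 0.001727 K/W
R_cav   = 0.125/(0.0287×0.905×15) = 0.3208 K/W
1/R_core = 1/R_stud + 1/R_cav → R_core = 0.001718 K/W
R_outer = 0.023/(0.737×15) = 0.002081 K/W
R_total = 0.01052 K/W
Q = ΔT/R_total = 37/0.01052

Q ≈ 3520 W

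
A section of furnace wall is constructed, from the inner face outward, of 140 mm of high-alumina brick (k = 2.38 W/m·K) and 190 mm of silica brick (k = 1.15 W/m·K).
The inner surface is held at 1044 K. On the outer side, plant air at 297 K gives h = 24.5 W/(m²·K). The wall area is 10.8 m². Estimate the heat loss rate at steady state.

Q ≈ 30500 W

Treating each layer as a thermal resistance in series:
R_high-alumina brick = L/(kA) = 0.14/(2.38×10.8) = 0.005447 K/W
R_silica brick = L/(kA) = 0.19/(1.15×10.8) = 0.0153 K/W
R_outer film = 1/(h_o·A) = 1/(24.5×10.8) = 0.003779 K/W
R_total = 0.02452 K/W
Q = ΔT / R_total = 747 / 0.02452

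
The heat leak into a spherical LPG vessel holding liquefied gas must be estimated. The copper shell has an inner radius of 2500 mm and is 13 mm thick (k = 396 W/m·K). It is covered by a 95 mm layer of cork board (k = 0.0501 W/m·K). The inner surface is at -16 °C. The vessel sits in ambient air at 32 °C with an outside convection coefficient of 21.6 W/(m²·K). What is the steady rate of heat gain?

Spherical conduction: R = (1/r_in − 1/r_out)/(4πk) per layer; series-sum.
R_copper shell = (1/2.5 − 1/2.513)/(4π×396) = 4.158×10^-7 K/W
R_cork board = (1/2.513 − 1/2.608)/(4π×0.0501) = 0.02302 K/W
R_outer film = 1/(h·4πr_o²) = 1/(21.6×4π×2.608²) = 5.417×10^-4 K/W
R_total = 0.02357 K/W
Q = ΔT/R_total = 48/0.02357

Q ≈ 2040 W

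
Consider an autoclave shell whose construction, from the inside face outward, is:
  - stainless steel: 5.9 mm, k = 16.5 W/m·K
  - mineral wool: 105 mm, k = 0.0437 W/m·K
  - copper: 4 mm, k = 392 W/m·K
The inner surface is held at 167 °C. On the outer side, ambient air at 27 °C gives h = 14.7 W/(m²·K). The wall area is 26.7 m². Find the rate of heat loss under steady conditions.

Thermal resistances in series:
R_stainless steel = L/(kA) = 0.0059/(16.5×26.7) = 1.339×10^-5 K/W
R_mineral wool = L/(kA) = 0.105/(0.0437×26.7) = 0.08999 K/W
R_copper = L/(kA) = 0.004/(392×26.7) = 3.822×10^-7 K/W
R_outer film = 1/(h_o·A) = 1/(14.7×26.7) = 0.002548 K/W
R_total = 0.09255 K/W
Q = ΔT / R_total = 140 / 0.09255

Q ≈ 1510 W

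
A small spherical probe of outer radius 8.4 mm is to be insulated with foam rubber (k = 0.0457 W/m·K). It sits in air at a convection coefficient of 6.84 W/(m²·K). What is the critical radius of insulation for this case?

For a sphere r_cr = 2k/h = 2×0.0457/6.84
r_cr = 13.4 mm; since the bare radius (8.4 mm) is below r_cr, adding a thin layer of insulation will *increase* heat loss.

r_cr ≈ 13.4 mm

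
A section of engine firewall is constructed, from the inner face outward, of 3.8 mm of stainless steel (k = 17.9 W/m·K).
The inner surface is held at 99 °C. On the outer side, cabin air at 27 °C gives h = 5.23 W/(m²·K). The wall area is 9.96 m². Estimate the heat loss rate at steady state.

Thermal resistances in series:
R_stainless steel = L/(kA) = 0.0038/(17.9×9.96) = 2.131×10^-5 K/W
R_outer film = 1/(h_o·A) = 1/(5.23×9.96) = 0.0192 K/W
R_total = 0.01922 K/W
Q = ΔT / R_total = 72 / 0.01922

Q ≈ 3750 W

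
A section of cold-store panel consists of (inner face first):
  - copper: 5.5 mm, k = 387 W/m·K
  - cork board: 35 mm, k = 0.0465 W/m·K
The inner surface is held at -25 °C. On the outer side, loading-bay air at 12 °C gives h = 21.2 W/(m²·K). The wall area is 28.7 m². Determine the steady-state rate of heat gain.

Treating each layer as a thermal resistance in series:
R_copper = L/(kA) = 0.0055/(387×28.7) = 4.952×10^-7 K/W
R_cork board = L/(kA) = 0.035/(0.0465×28.7) = 0.02623 K/W
R_outer film = 1/(h_o·A) = 1/(21.2×28.7) = 0.001644 K/W
R_total = 0.02787 K/W
Q = ΔT / R_total = 37 / 0.02787

Q ≈ 1330 W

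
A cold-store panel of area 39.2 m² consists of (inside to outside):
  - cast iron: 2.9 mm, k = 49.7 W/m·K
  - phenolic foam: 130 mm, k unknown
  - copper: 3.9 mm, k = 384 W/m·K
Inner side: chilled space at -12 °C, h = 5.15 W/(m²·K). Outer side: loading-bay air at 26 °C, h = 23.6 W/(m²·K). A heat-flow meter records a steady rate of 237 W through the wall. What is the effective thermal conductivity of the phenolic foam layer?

Treating each layer as a thermal resistance in series:
R_inner film = 1/(h_i·A) = 1/(5.15×39.2) = 0.004953 K/W
R_cast iron = L/(kA) = 0.0029/(49.7×39.2) = 1.489×10^-6 K/W
R_copper = L/(kA) = 0.0039/(384×39.2) = 2.591×10^-7 K/W
R_outer film = 1/(h_o·A) = 1/(23.6×39.2) = 0.001081 K/W
Sum of known resistances R_other = 0.006036 K/W
Total R = ΔT/Q = 38/237 = 0.1603 K/W
R_phenolic foam = R_total − R_other = 0.1543 K/W
k = L/(R·A) = 0.13/(0.1543×39.2)

k ≈ 0.0215 W/(m·K)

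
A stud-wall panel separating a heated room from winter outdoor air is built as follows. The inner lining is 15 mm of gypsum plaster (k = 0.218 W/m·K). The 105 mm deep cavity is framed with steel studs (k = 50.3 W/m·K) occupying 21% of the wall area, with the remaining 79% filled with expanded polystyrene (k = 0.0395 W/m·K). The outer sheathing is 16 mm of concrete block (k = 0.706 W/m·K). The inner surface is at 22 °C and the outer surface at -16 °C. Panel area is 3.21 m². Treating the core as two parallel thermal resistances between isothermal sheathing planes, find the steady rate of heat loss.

Sheathing layers in series; stud and cavity paths in parallel between them.
R_inner = 0.015/(0.218×3.21) = 0.02144 K/W
R_stud  = 0.105/(50.3×0.21×3.21) = 0.003097 K/W
R_cav   = 0.105/(0.0395×0.79×3.21) = 1.048 K/W
1/R_core = 1/R_stud + 1/R_cav → R_core = 0.003088 K/W
R_outer = 0.016/(0.706×3.21) = 0.00706 K/W
R_total = 0.03158 K/W
Q = ΔT/R_total = 38/0.03158

Q ≈ 1200 W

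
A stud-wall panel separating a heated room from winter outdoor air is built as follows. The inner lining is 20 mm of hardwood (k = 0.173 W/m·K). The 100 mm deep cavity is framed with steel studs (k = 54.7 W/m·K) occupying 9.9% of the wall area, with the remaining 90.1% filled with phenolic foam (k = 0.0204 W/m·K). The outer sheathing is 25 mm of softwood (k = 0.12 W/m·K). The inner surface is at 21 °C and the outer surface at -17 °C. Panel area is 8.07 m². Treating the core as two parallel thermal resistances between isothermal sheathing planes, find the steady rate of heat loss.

Sheathing layers in series; stud and cavity paths in parallel between them.
R_inner = 0.02/(0.173×8.07) = 0.01433 K/W
R_stud  = 0.1/(54.7×0.099×8.07) = 0.002288 K/W
R_cav   = 0.1/(0.0204×0.901×8.07) = 0.6742 K/W
1/R_core = 1/R_stud + 1/R_cav → R_core = 0.002281 K/W
R_outer = 0.025/(0.12×8.07) = 0.02582 K/W
R_total = 0.04242 K/W
Q = ΔT/R_total = 38/0.04242

Q ≈ 896 W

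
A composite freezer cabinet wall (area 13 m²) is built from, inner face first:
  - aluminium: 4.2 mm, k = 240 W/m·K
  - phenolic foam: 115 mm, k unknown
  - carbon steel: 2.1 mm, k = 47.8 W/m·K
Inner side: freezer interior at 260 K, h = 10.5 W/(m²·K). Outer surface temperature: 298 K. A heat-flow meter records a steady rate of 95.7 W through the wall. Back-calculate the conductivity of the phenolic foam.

Treating each layer as a thermal resistance in series:
R_inner film = 1/(h_i·A) = 1/(10.5×13) = 0.007326 K/W
R_aluminium = L/(kA) = 0.0042/(240×13) = 1.346×10^-6 K/W
R_carbon steel = L/(kA) = 0.0021/(47.8×13) = 3.379×10^-6 K/W
Sum of known resistances R_other = 0.007331 K/W
Total R = ΔT/Q = 38/95.7 = 0.3971 K/W
R_phenolic foam = R_total − R_other = 0.3897 K/W
k = L/(R·A) = 0.115/(0.3897×13)

k ≈ 0.0227 W/(m·K)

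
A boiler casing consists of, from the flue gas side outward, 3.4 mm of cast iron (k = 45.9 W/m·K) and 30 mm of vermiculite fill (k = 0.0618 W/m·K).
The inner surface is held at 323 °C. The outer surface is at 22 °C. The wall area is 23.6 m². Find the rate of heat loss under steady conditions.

Thermal resistances in series:
R_cast iron = L/(kA) = 0.0034/(45.9×23.6) = 3.139×10^-6 K/W
R_vermiculite fill = L/(kA) = 0.03/(0.0618×23.6) = 0.02057 K/W
R_total = 0.02057 K/W
Q = ΔT / R_total = 301 / 0.02057

Q ≈ 14600 W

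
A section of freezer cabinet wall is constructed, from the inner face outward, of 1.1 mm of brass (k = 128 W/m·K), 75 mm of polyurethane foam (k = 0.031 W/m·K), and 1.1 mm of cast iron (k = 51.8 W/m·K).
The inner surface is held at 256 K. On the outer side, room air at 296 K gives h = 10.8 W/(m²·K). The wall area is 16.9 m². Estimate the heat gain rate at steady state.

Series thermal resistances:
R_brass = L/(kA) = 0.0011/(128×16.9) = 5.085×10^-7 K/W
R_polyurethane foam = L/(kA) = 0.075/(0.031×16.9) = 0.1432 K/W
R_cast iron = L/(kA) = 0.0011/(51.8×16.9) = 1.257×10^-6 K/W
R_outer film = 1/(h_o·A) = 1/(10.8×16.9) = 0.005479 K/W
R_total = 0.1486 K/W
Q = ΔT / R_total = 40 / 0.1486

Q ≈ 269 W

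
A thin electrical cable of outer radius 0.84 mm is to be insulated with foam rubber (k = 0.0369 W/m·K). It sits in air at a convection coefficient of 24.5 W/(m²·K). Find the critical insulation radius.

r_cr ≈ 1.51 mm

For a cylinder r_cr = k/h = 0.0369/24.5
r_cr = 1.51 mm; since the bare radius (0.84 mm) is below r_cr, adding a thin layer of insulation will *increase* heat loss.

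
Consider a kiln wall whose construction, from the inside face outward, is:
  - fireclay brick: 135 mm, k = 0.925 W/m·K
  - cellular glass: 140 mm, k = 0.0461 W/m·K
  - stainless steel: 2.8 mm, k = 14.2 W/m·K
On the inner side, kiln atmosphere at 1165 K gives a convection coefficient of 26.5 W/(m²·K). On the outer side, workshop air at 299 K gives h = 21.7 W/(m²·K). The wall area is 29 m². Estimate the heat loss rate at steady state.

Q ≈ 7690 W

Series thermal resistances:
R_inner film = 1/(h_i·A) = 1/(26.5×29) = 0.001301 K/W
R_fireclay brick = L/(kA) = 0.135/(0.925×29) = 0.005033 K/W
R_cellular glass = L/(kA) = 0.14/(0.0461×29) = 0.1047 K/W
R_stainless steel = L/(kA) = 0.0028/(14.2×29) = 6.799×10^-6 K/W
R_outer film = 1/(h_o·A) = 1/(21.7×29) = 0.001589 K/W
R_total = 0.1126 K/W
Q = ΔT / R_total = 866 / 0.1126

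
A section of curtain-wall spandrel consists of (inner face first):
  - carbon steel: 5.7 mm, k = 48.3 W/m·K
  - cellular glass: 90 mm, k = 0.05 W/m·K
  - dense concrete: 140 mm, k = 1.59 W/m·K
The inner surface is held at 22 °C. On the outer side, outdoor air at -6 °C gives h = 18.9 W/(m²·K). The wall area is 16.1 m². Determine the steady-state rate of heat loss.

Using the resistance-network approach (series):
R_carbon steel = L/(kA) = 0.0057/(48.3×16.1) = 7.33×10^-6 K/W
R_cellular glass = L/(kA) = 0.09/(0.05×16.1) = 0.1118 K/W
R_dense concrete = L/(kA) = 0.14/(1.59×16.1) = 0.005469 K/W
R_outer film = 1/(h_o·A) = 1/(18.9×16.1) = 0.003286 K/W
R_total = 0.1206 K/W
Q = ΔT / R_total = 28 / 0.1206

Q ≈ 232 W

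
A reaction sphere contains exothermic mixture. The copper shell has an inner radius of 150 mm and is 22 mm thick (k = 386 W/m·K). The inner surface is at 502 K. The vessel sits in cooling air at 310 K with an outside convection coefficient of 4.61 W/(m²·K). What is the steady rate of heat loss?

Each spherical layer contributes R = (1/r_i − 1/r_o)/(4πk):
R_copper shell = (1/0.15 − 1/0.172)/(4π×386) = 1.758×10^-4 K/W
R_outer film = 1/(h·4πr_o²) = 1/(4.61×4π×0.172²) = 0.5835 K/W
R_total = 0.5837 K/W
Q = ΔT/R_total = 192/0.5837

Q ≈ 329 W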